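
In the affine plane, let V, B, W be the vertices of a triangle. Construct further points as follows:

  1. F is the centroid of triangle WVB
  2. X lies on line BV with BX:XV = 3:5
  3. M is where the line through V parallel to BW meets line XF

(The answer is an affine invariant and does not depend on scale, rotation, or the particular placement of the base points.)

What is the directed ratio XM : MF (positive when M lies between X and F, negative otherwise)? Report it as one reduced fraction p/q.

Work in coordinates with V = (0, 0), B = (1, 0), W = (0, 1).
1. F is the centroid of triangle WVB ⇒ F = (1/3, 1/3)
2. X lies on line BV with BX:XV = 3:5 ⇒ X = (5/8, 0)
3. M is where the line through V parallel to BW meets line XF ⇒ M = (5, -5)
M = X + t·(F−X) with t = -15, so XM:MF = t:(1−t) = -15:16

XM:MF = -15/16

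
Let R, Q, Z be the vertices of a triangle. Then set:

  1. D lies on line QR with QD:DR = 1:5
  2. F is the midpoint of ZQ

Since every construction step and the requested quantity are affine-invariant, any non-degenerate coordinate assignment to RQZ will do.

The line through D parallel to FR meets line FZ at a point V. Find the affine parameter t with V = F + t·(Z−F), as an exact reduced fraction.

Choose coordinates R = (0, 0), Q = (1, 0), Z = (0, 1).
1. D lies on line QR with QD:DR = 1:5 ⇒ D = (5/6, 0)
2. F is the midpoint of ZQ ⇒ F = (1/2, 1/2)
through D parallel to FR: direction (-1/2, -1/2); meets FZ at V = (11/12, 1/12)
V = F + t·(Z−F) with t = -5/6

t = -5/6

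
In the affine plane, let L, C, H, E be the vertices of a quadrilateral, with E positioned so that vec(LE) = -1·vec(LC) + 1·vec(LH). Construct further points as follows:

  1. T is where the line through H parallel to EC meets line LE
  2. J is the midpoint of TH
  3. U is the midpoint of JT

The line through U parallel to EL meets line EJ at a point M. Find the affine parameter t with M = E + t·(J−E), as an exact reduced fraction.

Work in coordinates with L = (0, 0), C = (1, 0), H = (0, 1), E = (-1, 1).
1. T is where the line through H parallel to EC meets line LE ⇒ T = (-2, 2)
2. J is the midpoint of TH ⇒ J = (-1, 3/2)
3. U is the midpoint of JT ⇒ U = (-3/2, 7/4)
through U parallel to EL: direction (1, -1); meets EJ at M = (-1, 5/4)
M = E + t·(J−E) with t = 1/2

t = 1/2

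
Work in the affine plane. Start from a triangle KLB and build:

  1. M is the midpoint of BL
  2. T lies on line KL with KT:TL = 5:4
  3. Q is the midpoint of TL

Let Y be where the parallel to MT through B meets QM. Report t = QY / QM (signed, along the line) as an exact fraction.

Assign K = (0, 0), L = (1, 0), B = (0, 1) — the answer is frame-independent, so this choice is without loss of generality.
1. M is the midpoint of BL ⇒ M = (1/2, 1/2)
2. T lies on line KL with KT:TL = 5:4 ⇒ T = (5/9, 0)
3. Q is the midpoint of TL ⇒ Q = (7/9, 0)
through B parallel to MT: direction (1/18, -1/2); meets QM at Y = (-1/18, 3/2)
Y = Q + t·(M−Q) with t = 3

t = 3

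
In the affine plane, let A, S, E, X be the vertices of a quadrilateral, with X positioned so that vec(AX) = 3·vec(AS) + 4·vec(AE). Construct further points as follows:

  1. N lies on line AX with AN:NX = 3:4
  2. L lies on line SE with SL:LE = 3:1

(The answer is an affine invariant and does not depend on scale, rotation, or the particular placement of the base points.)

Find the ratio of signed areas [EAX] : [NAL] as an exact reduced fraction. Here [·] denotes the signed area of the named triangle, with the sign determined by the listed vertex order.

Assign A = (0, 0), S = (1, 0), E = (0, 1), X = (3, 4) — the answer is frame-independent, so this choice is without loss of generality.
1. N lies on line AX with AN:NX = 3:4 ⇒ N = (9/7, 12/7)
2. L lies on line SE with SL:LE = 3:1 ⇒ L = (1/4, 3/4)
2·[EAX] = 3, 2·[NAL] = -15/28
[EAX]:[NAL] = 3:-15/28 = -28/5

[EAX]:[NAL] = -28/5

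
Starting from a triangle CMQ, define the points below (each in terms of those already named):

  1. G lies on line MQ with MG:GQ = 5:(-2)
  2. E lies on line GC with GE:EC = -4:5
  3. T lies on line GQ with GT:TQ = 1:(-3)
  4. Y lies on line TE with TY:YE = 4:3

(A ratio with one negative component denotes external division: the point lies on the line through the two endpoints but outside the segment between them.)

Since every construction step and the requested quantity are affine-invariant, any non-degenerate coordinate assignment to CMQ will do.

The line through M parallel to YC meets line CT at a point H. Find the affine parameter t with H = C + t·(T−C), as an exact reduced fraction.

t = -59/10

Assign C = (0, 0), M = (1, 0), Q = (0, 1) — the answer is frame-independent, so this choice is without loss of generality.
1. G lies on line MQ with MG:GQ = 5:(-2) ⇒ G = (-2/3, 5/3)
2. E lies on line GC with GE:EC = -4:5 ⇒ E = (-10/3, 25/3)
3. T lies on line GQ with GT:TQ = 1:(-3) ⇒ T = (-1, 2)
4. Y lies on line TE with TY:YE = 4:3 ⇒ Y = (-7/3, 118/21)
through M parallel to YC: direction (7/3, -118/21); meets CT at H = (59/10, -59/5)
H = C + t·(T−C) with t = -59/10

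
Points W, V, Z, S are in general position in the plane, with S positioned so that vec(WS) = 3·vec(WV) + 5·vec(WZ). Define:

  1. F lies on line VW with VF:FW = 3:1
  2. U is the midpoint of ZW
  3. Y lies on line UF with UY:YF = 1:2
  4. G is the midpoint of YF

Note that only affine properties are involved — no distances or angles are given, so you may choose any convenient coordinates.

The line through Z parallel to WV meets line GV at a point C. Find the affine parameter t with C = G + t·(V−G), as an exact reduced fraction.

t = -5

Choose coordinates W = (0, 0), V = (1, 0), Z = (0, 1), S = (3, 5).
1. F lies on line VW with VF:FW = 3:1 ⇒ F = (1/4, 0)
2. U is the midpoint of ZW ⇒ U = (0, 1/2)
3. Y lies on line UF with UY:YF = 1:2 ⇒ Y = (1/12, 1/3)
4. G is the midpoint of YF ⇒ G = (1/6, 1/6)
through Z parallel to WV: direction (1, 0); meets GV at C = (-4, 1)
C = G + t·(V−G) with t = -5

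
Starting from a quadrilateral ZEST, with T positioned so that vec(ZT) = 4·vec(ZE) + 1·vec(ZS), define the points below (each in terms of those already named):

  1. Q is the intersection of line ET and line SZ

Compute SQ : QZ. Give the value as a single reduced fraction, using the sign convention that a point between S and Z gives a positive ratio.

Set Z = (0, 0), E = (1, 0), S = (0, 1), T = (4, 1); any affine frame gives the same invariant.
1. Q is the intersection of line ET and line SZ ⇒ Q = (0, -1/3)
Q = S + t·(Z−S) with t = 4/3, so SQ:QZ = t:(1−t) = 4/3:-1/3

SQ:QZ = -4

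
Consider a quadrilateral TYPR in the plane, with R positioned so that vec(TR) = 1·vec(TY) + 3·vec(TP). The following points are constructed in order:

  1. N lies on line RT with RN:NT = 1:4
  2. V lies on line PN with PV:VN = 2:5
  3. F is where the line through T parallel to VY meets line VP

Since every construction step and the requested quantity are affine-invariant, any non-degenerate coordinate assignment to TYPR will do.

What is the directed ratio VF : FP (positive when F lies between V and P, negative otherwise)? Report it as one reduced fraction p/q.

VF:FP = -49/27

Work in coordinates with T = (0, 0), Y = (1, 0), P = (0, 1), R = (1, 3).
1. N lies on line RT with RN:NT = 1:4 ⇒ N = (4/5, 12/5)
2. V lies on line PN with PV:VN = 2:5 ⇒ V = (8/35, 7/5)
3. F is where the line through T parallel to VY meets line VP ⇒ F = (-108/385, 28/55)
F = V + t·(P−V) with t = 49/22, so VF:FP = t:(1−t) = 49/22:-27/22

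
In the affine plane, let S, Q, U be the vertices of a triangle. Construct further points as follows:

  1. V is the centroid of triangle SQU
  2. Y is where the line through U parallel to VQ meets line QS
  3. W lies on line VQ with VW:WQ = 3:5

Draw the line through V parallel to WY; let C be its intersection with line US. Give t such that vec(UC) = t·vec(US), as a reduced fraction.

t = 21/34

Choose coordinates S = (0, 0), Q = (1, 0), U = (0, 1).
1. V is the centroid of triangle SQU ⇒ V = (1/3, 1/3)
2. Y is where the line through U parallel to VQ meets line QS ⇒ Y = (2, 0)
3. W lies on line VQ with VW:WQ = 3:5 ⇒ W = (7/12, 5/24)
through V parallel to WY: direction (17/12, -5/24); meets US at C = (0, 13/34)
C = U + t·(S−U) with t = 21/34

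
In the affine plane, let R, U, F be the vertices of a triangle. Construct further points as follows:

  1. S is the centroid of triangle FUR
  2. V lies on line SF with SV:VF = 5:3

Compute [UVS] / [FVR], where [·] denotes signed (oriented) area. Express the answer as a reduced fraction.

[UVS]:[FVR] = -5/3

Assign R = (0, 0), U = (1, 0), F = (0, 1) — the answer is frame-independent, so this choice is without loss of generality.
1. S is the centroid of triangle FUR ⇒ S = (1/3, 1/3)
2. V lies on line SF with SV:VF = 5:3 ⇒ V = (1/8, 3/4)
2·[UVS] = 5/24, 2·[FVR] = -1/8
[UVS]:[FVR] = 5/24:-1/8 = -5/3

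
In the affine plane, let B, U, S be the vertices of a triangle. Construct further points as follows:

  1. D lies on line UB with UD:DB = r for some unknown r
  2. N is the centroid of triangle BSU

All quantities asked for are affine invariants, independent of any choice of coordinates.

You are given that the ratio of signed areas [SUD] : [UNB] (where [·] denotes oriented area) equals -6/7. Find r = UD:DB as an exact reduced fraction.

Set B = (0, 0), U = (1, 0), S = (0, 1); any affine frame gives the same invariant.
1. With UD:DB = r, write λ = r/(r+1) so D = U + λ·(B−U); D is affine-linear in λ
2. N is the centroid of triangle BSU ⇒ N = (1/3, 1/3)
Every point depending on D is an affine combination of D and λ-independent points, so each such coordinate is linear in λ; the λ² term in each signed area is a multiple of (B−U)×(B−U) = 0, so 2·[SUD] and 2·[UNB] are each linear in λ. Evaluating at λ=0 and λ=1:
  2·[SUD] = −λ,   2·[UNB] = 1/3
So [SUD]:[UNB] = (−λ) / (1/3). Setting this equal to -6/7:
  −λ = -6/7·(1/3)  ⇒  λ = 2/7
Then r = λ/(1−λ) = (2/7)/(5/7) = 2/5. Check: with r = 2/5, D = (5/7, 0) and [SUD]:[UNB] = -6/7 as required.

r = 2/5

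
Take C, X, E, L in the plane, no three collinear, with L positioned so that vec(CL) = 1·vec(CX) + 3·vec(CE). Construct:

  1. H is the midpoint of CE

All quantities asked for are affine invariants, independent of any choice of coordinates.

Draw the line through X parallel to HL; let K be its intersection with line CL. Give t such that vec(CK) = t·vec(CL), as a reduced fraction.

t = -5

Assign C = (0, 0), X = (1, 0), E = (0, 1), L = (1, 3) — the answer is frame-independent, so this choice is without loss of generality.
1. H is the midpoint of CE ⇒ H = (0, 1/2)
through X parallel to HL: direction (1, 5/2); meets CL at K = (-5, -15)
K = C + t·(L−C) with t = -5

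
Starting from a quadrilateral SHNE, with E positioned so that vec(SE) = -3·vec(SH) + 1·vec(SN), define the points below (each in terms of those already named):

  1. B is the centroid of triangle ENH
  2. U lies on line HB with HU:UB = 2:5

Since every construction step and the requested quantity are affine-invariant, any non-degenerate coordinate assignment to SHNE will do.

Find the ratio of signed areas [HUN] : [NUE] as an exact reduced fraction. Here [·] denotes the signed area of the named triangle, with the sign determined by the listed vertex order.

[HUN]:[NUE] = 2/17

Work in coordinates with S = (0, 0), H = (1, 0), N = (0, 1), E = (-3, 1).
1. B is the centroid of triangle ENH ⇒ B = (-2/3, 2/3)
2. U lies on line HB with HU:UB = 2:5 ⇒ U = (11/21, 4/21)
2·[HUN] = -2/7, 2·[NUE] = -17/7
[HUN]:[NUE] = -2/7:-17/7 = 2/17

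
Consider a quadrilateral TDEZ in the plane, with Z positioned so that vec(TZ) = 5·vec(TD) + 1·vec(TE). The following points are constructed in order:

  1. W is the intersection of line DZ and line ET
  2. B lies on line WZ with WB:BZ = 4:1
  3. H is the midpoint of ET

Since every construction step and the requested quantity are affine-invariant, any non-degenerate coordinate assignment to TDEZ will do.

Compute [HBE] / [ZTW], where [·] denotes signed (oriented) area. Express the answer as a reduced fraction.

[HBE]:[ZTW] = 8/5

Work in coordinates with T = (0, 0), D = (1, 0), E = (0, 1), Z = (5, 1).
1. W is the intersection of line DZ and line ET ⇒ W = (0, -1/4)
2. B lies on line WZ with WB:BZ = 4:1 ⇒ B = (4, 3/4)
3. H is the midpoint of ET ⇒ H = (0, 1/2)
2·[HBE] = 2, 2·[ZTW] = 5/4
[HBE]:[ZTW] = 2:5/4 = 8/5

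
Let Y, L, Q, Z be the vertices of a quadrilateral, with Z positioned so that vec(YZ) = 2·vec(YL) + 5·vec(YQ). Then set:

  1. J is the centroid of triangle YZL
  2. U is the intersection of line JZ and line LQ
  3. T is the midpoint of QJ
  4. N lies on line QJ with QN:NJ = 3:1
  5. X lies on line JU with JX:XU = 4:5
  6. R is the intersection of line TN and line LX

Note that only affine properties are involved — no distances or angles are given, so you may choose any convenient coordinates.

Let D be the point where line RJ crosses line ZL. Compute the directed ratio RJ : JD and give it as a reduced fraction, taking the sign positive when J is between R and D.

Work in coordinates with Y = (0, 0), L = (1, 0), Q = (0, 1), Z = (2, 5).
1. J is the centroid of triangle YZL ⇒ J = (1, 5/3)
2. U is the intersection of line JZ and line LQ ⇒ U = (8/13, 5/13)
3. T is the midpoint of QJ ⇒ T = (1/2, 4/3)
4. N lies on line QJ with QN:NJ = 3:1 ⇒ N = (3/4, 3/2)
5. X lies on line JU with JX:XU = 4:5 ⇒ X = (97/117, 385/351)
6. R is the intersection of line TN and line LX ⇒ R = (13/17, 77/51)
line RJ meets ZL at D = (18/13, 25/13)
J = R + t·(D−R) with t = 52/137, so RJ:JD = 52/137:85/137

RJ:JD = 52/85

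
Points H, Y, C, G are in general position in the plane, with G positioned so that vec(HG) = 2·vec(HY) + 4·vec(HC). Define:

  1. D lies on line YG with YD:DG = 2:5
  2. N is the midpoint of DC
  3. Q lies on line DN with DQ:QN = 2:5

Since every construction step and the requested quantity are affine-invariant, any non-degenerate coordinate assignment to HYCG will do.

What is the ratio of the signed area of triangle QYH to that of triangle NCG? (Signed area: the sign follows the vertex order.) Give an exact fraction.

Set H = (0, 0), Y = (1, 0), C = (0, 1), G = (2, 4); any affine frame gives the same invariant.
1. D lies on line YG with YD:DG = 2:5 ⇒ D = (9/7, 8/7)
2. N is the midpoint of DC ⇒ N = (9/14, 15/14)
3. Q lies on line DN with DQ:QN = 2:5 ⇒ Q = (54/49, 55/49)
2·[QYH] = -55/49, 2·[NCG] = -25/14
[QYH]:[NCG] = -55/49:-25/14 = 22/35

[QYH]:[NCG] = 22/35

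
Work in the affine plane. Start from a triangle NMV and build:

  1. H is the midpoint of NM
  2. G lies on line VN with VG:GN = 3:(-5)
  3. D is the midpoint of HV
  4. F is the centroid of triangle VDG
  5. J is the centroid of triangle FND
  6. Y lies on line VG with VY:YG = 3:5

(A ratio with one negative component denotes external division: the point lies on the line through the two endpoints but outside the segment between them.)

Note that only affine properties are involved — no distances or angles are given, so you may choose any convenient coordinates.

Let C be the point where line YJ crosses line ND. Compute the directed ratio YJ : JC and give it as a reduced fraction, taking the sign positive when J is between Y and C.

YJ:JC = 169/56

Set N = (0, 0), M = (1, 0), V = (0, 1); any affine frame gives the same invariant.
1. H is the midpoint of NM ⇒ H = (1/2, 0)
2. G lies on line VN with VG:GN = 3:(-5) ⇒ G = (0, 5/2)
3. D is the midpoint of HV ⇒ D = (1/4, 1/2)
4. F is the centroid of triangle VDG ⇒ F = (1/12, 4/3)
5. J is the centroid of triangle FND ⇒ J = (1/9, 11/18)
6. Y lies on line VG with VY:YG = 3:5 ⇒ Y = (0, 25/16)
line YJ meets ND at C = (25/169, 50/169)
J = Y + t·(C−Y) with t = 169/225, so YJ:JC = 169/225:56/225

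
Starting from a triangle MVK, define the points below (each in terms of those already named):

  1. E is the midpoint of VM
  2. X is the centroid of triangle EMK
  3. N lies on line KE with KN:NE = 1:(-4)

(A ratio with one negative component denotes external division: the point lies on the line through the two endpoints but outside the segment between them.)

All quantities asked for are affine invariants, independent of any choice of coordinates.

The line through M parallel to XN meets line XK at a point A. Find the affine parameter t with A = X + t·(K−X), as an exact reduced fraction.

Work in coordinates with M = (0, 0), V = (1, 0), K = (0, 1).
1. E is the midpoint of VM ⇒ E = (1/2, 0)
2. X is the centroid of triangle EMK ⇒ X = (1/6, 1/3)
3. N lies on line KE with KN:NE = 1:(-4) ⇒ N = (-1/6, 4/3)
through M parallel to XN: direction (-1/3, 1); meets XK at A = (1, -3)
A = X + t·(K−X) with t = -5

t = -5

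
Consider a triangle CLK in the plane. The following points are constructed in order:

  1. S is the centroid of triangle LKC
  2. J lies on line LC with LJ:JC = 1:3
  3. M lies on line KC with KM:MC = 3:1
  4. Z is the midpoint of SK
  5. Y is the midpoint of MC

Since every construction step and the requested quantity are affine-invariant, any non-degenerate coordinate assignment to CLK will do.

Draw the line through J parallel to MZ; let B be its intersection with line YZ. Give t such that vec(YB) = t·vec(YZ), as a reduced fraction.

Work in coordinates with C = (0, 0), L = (1, 0), K = (0, 1).
1. S is the centroid of triangle LKC ⇒ S = (1/3, 1/3)
2. J lies on line LC with LJ:JC = 1:3 ⇒ J = (3/4, 0)
3. M lies on line KC with KM:MC = 3:1 ⇒ M = (0, 1/4)
4. Z is the midpoint of SK ⇒ Z = (1/6, 2/3)
5. Y is the midpoint of MC ⇒ Y = (0, 1/8)
through J parallel to MZ: direction (1/6, 5/12); meets YZ at B = (-8/3, -205/24)
B = Y + t·(Z−Y) with t = -16

t = -16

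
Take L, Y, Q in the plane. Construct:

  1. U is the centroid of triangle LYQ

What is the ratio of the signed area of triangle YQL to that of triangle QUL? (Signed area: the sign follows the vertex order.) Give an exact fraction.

[YQL]:[QUL] = -3

Work in coordinates with L = (0, 0), Y = (1, 0), Q = (0, 1).
1. U is the centroid of triangle LYQ ⇒ U = (1/3, 1/3)
2·[YQL] = 1, 2·[QUL] = -1/3
[YQL]:[QUL] = 1:-1/3 = -3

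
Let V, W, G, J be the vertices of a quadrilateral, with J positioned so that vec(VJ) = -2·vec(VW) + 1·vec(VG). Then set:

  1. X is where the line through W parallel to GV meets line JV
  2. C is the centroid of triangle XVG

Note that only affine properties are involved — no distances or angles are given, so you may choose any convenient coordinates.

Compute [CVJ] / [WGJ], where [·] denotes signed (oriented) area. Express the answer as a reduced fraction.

Choose coordinates V = (0, 0), W = (1, 0), G = (0, 1), J = (-2, 1).
1. X is where the line through W parallel to GV meets line JV ⇒ X = (1, -1/2)
2. C is the centroid of triangle XVG ⇒ C = (1/3, 1/6)
2·[CVJ] = -2/3, 2·[WGJ] = 2
[CVJ]:[WGJ] = -2/3:2 = -1/3

[CVJ]:[WGJ] = -1/3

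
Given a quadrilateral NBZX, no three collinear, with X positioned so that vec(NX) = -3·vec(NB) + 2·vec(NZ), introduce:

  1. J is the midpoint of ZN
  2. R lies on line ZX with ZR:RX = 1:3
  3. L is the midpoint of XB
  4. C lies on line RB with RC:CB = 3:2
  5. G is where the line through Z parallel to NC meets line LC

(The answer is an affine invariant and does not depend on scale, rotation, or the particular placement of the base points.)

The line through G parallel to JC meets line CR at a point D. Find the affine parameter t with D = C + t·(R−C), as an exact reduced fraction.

t = 1/4

Set N = (0, 0), B = (1, 0), Z = (0, 1), X = (-3, 2); any affine frame gives the same invariant.
1. J is the midpoint of ZN ⇒ J = (0, 1/2)
2. R lies on line ZX with ZR:RX = 1:3 ⇒ R = (-3/4, 5/4)
3. L is the midpoint of XB ⇒ L = (-1, 1)
4. C lies on line RB with RC:CB = 3:2 ⇒ C = (3/10, 1/2)
5. G is where the line through Z parallel to NC meets line LC ⇒ G = (-3/16, 11/16)
through G parallel to JC: direction (3/10, 0); meets CR at D = (3/80, 11/16)
D = C + t·(R−C) with t = 1/4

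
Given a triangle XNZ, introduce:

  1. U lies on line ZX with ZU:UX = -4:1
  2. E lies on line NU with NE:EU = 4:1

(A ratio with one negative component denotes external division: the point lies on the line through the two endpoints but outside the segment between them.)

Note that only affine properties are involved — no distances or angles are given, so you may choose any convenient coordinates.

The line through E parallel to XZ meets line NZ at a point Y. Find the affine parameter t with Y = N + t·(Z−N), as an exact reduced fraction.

Set X = (0, 0), N = (1, 0), Z = (0, 1); any affine frame gives the same invariant.
1. U lies on line ZX with ZU:UX = -4:1 ⇒ U = (0, -1/3)
2. E lies on line NU with NE:EU = 4:1 ⇒ E = (1/5, -4/15)
through E parallel to XZ: direction (0, 1); meets NZ at Y = (1/5, 4/5)
Y = N + t·(Z−N) with t = 4/5

t = 4/5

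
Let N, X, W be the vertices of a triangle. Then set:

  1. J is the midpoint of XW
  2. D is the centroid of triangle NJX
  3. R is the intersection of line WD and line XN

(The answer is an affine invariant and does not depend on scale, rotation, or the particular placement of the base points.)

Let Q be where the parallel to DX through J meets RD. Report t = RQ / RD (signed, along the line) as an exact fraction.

t = 7/2

Choose coordinates N = (0, 0), X = (1, 0), W = (0, 1).
1. J is the midpoint of XW ⇒ J = (1/2, 1/2)
2. D is the centroid of triangle NJX ⇒ D = (1/2, 1/6)
3. R is the intersection of line WD and line XN ⇒ R = (3/5, 0)
through J parallel to DX: direction (1/2, -1/6); meets RD at Q = (1/4, 7/12)
Q = R + t·(D−R) with t = 7/2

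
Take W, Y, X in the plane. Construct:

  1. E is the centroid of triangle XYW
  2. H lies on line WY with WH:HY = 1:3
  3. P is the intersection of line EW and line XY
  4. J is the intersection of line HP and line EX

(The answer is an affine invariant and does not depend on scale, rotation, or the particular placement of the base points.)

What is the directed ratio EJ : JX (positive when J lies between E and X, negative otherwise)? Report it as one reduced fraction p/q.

Set W = (0, 0), Y = (1, 0), X = (0, 1); any affine frame gives the same invariant.
1. E is the centroid of triangle XYW ⇒ E = (1/3, 1/3)
2. H lies on line WY with WH:HY = 1:3 ⇒ H = (1/4, 0)
3. P is the intersection of line EW and line XY ⇒ P = (1/2, 1/2)
4. J is the intersection of line HP and line EX ⇒ J = (3/8, 1/4)
J = E + t·(X−E) with t = -1/8, so EJ:JX = t:(1−t) = -1/8:9/8

EJ:JX = -1/9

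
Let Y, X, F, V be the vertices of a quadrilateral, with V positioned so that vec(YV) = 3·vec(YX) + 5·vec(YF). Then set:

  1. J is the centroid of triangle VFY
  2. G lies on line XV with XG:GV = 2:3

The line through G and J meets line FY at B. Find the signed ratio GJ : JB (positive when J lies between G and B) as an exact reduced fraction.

Work in coordinates with Y = (0, 0), X = (1, 0), F = (0, 1), V = (3, 5).
1. J is the centroid of triangle VFY ⇒ J = (1, 2)
2. G lies on line XV with XG:GV = 2:3 ⇒ G = (9/5, 2)
line GJ meets FY at B = (0, 2)
J = G + t·(B−G) with t = 4/9, so GJ:JB = 4/9:5/9

GJ:JB = 4/5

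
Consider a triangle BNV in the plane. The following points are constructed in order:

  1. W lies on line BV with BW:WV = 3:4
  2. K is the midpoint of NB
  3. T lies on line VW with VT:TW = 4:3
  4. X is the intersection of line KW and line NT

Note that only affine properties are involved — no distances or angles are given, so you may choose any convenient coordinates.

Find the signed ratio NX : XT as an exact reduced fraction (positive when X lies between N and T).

NX:XT = -7/4

Choose coordinates B = (0, 0), N = (1, 0), V = (0, 1).
1. W lies on line BV with BW:WV = 3:4 ⇒ W = (0, 3/7)
2. K is the midpoint of NB ⇒ K = (1/2, 0)
3. T lies on line VW with VT:TW = 4:3 ⇒ T = (0, 33/49)
4. X is the intersection of line KW and line NT ⇒ X = (-4/3, 11/7)
X = N + t·(T−N) with t = 7/3, so NX:XT = t:(1−t) = 7/3:-4/3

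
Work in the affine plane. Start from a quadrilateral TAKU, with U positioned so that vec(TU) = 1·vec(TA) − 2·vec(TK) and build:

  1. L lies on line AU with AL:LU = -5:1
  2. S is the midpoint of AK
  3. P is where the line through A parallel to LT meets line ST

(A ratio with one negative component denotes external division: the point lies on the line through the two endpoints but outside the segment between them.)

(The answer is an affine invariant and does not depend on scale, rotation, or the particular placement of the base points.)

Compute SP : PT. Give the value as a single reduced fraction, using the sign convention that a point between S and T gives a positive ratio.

SP:PT = -3/10

Assign T = (0, 0), A = (1, 0), K = (0, 1), U = (1, -2) — the answer is frame-independent, so this choice is without loss of generality.
1. L lies on line AU with AL:LU = -5:1 ⇒ L = (1, -5/2)
2. S is the midpoint of AK ⇒ S = (1/2, 1/2)
3. P is where the line through A parallel to LT meets line ST ⇒ P = (5/7, 5/7)
P = S + t·(T−S) with t = -3/7, so SP:PT = t:(1−t) = -3/7:10/7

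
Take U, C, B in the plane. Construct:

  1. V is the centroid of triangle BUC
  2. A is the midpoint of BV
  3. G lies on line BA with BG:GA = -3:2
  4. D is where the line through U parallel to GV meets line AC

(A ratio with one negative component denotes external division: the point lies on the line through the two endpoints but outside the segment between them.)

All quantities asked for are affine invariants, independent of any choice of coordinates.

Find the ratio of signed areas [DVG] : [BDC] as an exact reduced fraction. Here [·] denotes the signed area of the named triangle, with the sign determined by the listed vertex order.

[DVG]:[BDC] = -1/2

Assign U = (0, 0), C = (1, 0), B = (0, 1) — the answer is frame-independent, so this choice is without loss of generality.
1. V is the centroid of triangle BUC ⇒ V = (1/3, 1/3)
2. A is the midpoint of BV ⇒ A = (1/6, 2/3)
3. G lies on line BA with BG:GA = -3:2 ⇒ G = (1/2, 0)
4. D is where the line through U parallel to GV meets line AC ⇒ D = (-2/3, 4/3)
2·[DVG] = -1/6, 2·[BDC] = 1/3
[DVG]:[BDC] = -1/6:1/3 = -1/2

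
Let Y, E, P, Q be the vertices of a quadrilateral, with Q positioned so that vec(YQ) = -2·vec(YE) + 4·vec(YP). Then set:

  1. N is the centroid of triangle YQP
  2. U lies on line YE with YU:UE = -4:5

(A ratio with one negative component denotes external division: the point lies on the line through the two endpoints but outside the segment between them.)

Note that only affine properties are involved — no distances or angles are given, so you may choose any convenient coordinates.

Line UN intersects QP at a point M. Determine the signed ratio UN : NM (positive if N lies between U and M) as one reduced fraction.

UN:NM = 20

Set Y = (0, 0), E = (1, 0), P = (0, 1), Q = (-2, 4); any affine frame gives the same invariant.
1. N is the centroid of triangle YQP ⇒ N = (-2/3, 5/3)
2. U lies on line YE with YU:UE = -4:5 ⇒ U = (-4, 0)
line UN meets QP at M = (-1/2, 7/4)
N = U + t·(M−U) with t = 20/21, so UN:NM = 20/21:1/21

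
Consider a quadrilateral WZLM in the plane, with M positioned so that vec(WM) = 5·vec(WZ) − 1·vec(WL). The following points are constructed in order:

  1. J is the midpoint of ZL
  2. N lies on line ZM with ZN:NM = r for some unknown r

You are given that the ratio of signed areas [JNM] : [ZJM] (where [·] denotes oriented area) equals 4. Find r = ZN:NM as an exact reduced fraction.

r = -5/4

Set W = (0, 0), Z = (1, 0), L = (0, 1), M = (5, -1); any affine frame gives the same invariant.
1. J is the midpoint of ZL ⇒ J = (1/2, 1/2)
2. With ZN:NM = r, write λ = r/(r+1) so N = Z + λ·(M−Z); N is affine-linear in λ
Every point depending on N is an affine combination of N and λ-independent points, so each such coordinate is linear in λ; the λ² term in each signed area is a multiple of (M−Z)×(M−Z) = 0, so 2·[JNM] and 2·[ZJM] are each linear in λ. Evaluating at λ=0 and λ=1:
  2·[JNM] = -3/2·λ + 3/2,   2·[ZJM] = -3/2
So [JNM]:[ZJM] = (-3/2·λ + 3/2) / (-3/2). Setting this equal to 4:
  -3/2·λ + 3/2 = 4·(-3/2)  ⇒  λ = 5
Then r = λ/(1−λ) = (5)/(-4) = -5/4. Check: with r = -5/4, N = (21, -5) and [JNM]:[ZJM] = 4 as required.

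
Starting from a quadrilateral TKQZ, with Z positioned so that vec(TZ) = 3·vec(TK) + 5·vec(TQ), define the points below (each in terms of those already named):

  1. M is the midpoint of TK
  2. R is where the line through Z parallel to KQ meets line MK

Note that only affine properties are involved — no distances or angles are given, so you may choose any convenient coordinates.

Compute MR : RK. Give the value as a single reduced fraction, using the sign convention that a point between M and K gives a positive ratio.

MR:RK = -15/14

Assign T = (0, 0), K = (1, 0), Q = (0, 1), Z = (3, 5) — the answer is frame-independent, so this choice is without loss of generality.
1. M is the midpoint of TK ⇒ M = (1/2, 0)
2. R is where the line through Z parallel to KQ meets line MK ⇒ R = (8, 0)
R = M + t·(K−M) with t = 15, so MR:RK = t:(1−t) = 15:-14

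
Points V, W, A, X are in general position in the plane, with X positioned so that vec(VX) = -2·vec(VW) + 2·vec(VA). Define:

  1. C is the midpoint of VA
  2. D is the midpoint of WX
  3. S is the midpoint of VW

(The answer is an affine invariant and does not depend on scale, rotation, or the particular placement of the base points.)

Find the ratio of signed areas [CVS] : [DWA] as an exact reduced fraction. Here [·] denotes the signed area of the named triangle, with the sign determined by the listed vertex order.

[CVS]:[DWA] = 1/2

Assign V = (0, 0), W = (1, 0), A = (0, 1), X = (-2, 2) — the answer is frame-independent, so this choice is without loss of generality.
1. C is the midpoint of VA ⇒ C = (0, 1/2)
2. D is the midpoint of WX ⇒ D = (-1/2, 1)
3. S is the midpoint of VW ⇒ S = (1/2, 0)
2·[CVS] = 1/4, 2·[DWA] = 1/2
[CVS]:[DWA] = 1/4:1/2 = 1/2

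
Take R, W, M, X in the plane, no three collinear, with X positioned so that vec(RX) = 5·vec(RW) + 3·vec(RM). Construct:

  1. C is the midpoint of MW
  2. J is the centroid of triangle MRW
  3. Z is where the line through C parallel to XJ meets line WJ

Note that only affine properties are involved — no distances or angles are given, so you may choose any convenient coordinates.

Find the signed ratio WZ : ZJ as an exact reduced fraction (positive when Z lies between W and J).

WZ:ZJ = -11

Work in coordinates with R = (0, 0), W = (1, 0), M = (0, 1), X = (5, 3).
1. C is the midpoint of MW ⇒ C = (1/2, 1/2)
2. J is the centroid of triangle MRW ⇒ J = (1/3, 1/3)
3. Z is where the line through C parallel to XJ meets line WJ ⇒ Z = (4/15, 11/30)
Z = W + t·(J−W) with t = 11/10, so WZ:ZJ = t:(1−t) = 11/10:-1/10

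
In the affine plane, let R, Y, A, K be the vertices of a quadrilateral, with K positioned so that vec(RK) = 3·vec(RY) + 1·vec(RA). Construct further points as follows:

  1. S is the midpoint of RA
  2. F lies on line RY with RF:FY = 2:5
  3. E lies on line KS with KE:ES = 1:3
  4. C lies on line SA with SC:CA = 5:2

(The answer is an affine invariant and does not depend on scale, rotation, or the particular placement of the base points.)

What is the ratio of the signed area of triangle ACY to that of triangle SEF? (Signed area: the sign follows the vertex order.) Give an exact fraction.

[ACY]:[SEF] = -8/69

Assign R = (0, 0), Y = (1, 0), A = (0, 1), K = (3, 1) — the answer is frame-independent, so this choice is without loss of generality.
1. S is the midpoint of RA ⇒ S = (0, 1/2)
2. F lies on line RY with RF:FY = 2:5 ⇒ F = (2/7, 0)
3. E lies on line KS with KE:ES = 1:3 ⇒ E = (9/4, 7/8)
4. C lies on line SA with SC:CA = 5:2 ⇒ C = (0, 6/7)
2·[ACY] = 1/7, 2·[SEF] = -69/56
[ACY]:[SEF] = 1/7:-69/56 = -8/69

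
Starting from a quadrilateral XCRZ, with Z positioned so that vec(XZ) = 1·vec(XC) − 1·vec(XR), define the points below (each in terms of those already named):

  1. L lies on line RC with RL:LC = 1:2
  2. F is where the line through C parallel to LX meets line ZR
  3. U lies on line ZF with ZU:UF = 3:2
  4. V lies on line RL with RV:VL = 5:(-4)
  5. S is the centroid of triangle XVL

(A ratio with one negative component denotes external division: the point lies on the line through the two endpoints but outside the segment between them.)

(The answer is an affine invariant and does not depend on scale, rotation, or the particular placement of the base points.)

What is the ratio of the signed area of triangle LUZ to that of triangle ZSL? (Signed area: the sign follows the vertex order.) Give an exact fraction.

Choose coordinates X = (0, 0), C = (1, 0), R = (0, 1), Z = (1, -1).
1. L lies on line RC with RL:LC = 1:2 ⇒ L = (1/3, 2/3)
2. F is where the line through C parallel to LX meets line ZR ⇒ F = (3/4, -1/2)
3. U lies on line ZF with ZU:UF = 3:2 ⇒ U = (17/20, -7/10)
4. V lies on line RL with RV:VL = 5:(-4) ⇒ V = (5/3, -2/3)
5. S is the centroid of triangle XVL ⇒ S = (2/3, 0)
2·[LUZ] = 1/20, 2·[ZSL] = 1/9
[LUZ]:[ZSL] = 1/20:1/9 = 9/20

[LUZ]:[ZSL] = 9/20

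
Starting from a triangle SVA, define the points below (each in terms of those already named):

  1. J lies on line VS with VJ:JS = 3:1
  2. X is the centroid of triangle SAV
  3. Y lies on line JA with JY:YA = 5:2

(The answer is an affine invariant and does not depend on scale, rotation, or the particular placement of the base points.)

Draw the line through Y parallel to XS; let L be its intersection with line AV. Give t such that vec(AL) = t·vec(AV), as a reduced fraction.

t = 5/28

Assign S = (0, 0), V = (1, 0), A = (0, 1) — the answer is frame-independent, so this choice is without loss of generality.
1. J lies on line VS with VJ:JS = 3:1 ⇒ J = (1/4, 0)
2. X is the centroid of triangle SAV ⇒ X = (1/3, 1/3)
3. Y lies on line JA with JY:YA = 5:2 ⇒ Y = (1/14, 5/7)
through Y parallel to XS: direction (-1/3, -1/3); meets AV at L = (5/28, 23/28)
L = A + t·(V−A) with t = 5/28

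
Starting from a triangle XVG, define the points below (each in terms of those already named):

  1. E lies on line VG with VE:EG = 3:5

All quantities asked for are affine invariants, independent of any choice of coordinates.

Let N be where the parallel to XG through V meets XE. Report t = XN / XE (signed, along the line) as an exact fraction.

t = 8/5

Assign X = (0, 0), V = (1, 0), G = (0, 1) — the answer is frame-independent, so this choice is without loss of generality.
1. E lies on line VG with VE:EG = 3:5 ⇒ E = (5/8, 3/8)
through V parallel to XG: direction (0, 1); meets XE at N = (1, 3/5)
N = X + t·(E−X) with t = 8/5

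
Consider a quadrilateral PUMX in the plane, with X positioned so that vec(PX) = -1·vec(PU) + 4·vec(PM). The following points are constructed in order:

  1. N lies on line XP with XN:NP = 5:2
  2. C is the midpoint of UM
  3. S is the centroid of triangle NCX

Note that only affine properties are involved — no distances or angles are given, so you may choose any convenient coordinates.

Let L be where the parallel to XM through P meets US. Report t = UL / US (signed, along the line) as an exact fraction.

Work in coordinates with P = (0, 0), U = (1, 0), M = (0, 1), X = (-1, 4).
1. N lies on line XP with XN:NP = 5:2 ⇒ N = (-2/7, 8/7)
2. C is the midpoint of UM ⇒ C = (1/2, 1/2)
3. S is the centroid of triangle NCX ⇒ S = (-11/42, 79/42)
through P parallel to XM: direction (1, -3); meets US at L = (-79/80, 237/80)
L = U + t·(S−U) with t = 63/40

t = 63/40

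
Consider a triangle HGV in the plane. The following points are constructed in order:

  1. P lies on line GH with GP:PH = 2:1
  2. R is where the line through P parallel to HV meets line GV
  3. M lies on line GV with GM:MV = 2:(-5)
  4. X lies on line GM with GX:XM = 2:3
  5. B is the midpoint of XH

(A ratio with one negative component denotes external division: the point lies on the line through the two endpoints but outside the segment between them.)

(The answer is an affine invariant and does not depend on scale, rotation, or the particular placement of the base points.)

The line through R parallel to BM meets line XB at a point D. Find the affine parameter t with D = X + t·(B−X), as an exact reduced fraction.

t = -7/3

Set H = (0, 0), G = (1, 0), V = (0, 1); any affine frame gives the same invariant.
1. P lies on line GH with GP:PH = 2:1 ⇒ P = (1/3, 0)
2. R is where the line through P parallel to HV meets line GV ⇒ R = (1/3, 2/3)
3. M lies on line GV with GM:MV = 2:(-5) ⇒ M = (5/3, -2/3)
4. X lies on line GM with GX:XM = 2:3 ⇒ X = (19/15, -4/15)
5. B is the midpoint of XH ⇒ B = (19/30, -2/15)
through R parallel to BM: direction (31/30, -8/15); meets XB at D = (247/90, -26/45)
D = X + t·(B−X) with t = -7/3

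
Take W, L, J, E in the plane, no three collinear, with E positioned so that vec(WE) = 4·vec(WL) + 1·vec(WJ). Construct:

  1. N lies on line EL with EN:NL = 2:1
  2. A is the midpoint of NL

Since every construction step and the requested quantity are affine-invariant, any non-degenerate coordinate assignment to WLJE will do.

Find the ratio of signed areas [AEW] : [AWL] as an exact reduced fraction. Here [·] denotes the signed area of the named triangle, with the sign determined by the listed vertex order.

Set W = (0, 0), L = (1, 0), J = (0, 1), E = (4, 1); any affine frame gives the same invariant.
1. N lies on line EL with EN:NL = 2:1 ⇒ N = (2, 1/3)
2. A is the midpoint of NL ⇒ A = (3/2, 1/6)
2·[AEW] = 5/6, 2·[AWL] = 1/6
[AEW]:[AWL] = 5/6:1/6 = 5

[AEW]:[AWL] = 5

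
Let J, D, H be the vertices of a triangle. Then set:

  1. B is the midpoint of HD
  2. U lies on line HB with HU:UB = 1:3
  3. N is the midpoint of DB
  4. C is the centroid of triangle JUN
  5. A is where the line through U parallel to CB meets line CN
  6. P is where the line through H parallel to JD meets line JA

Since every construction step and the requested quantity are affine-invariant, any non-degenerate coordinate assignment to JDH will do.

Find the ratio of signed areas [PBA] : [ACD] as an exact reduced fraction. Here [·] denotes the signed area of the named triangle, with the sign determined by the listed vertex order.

Work in coordinates with J = (0, 0), D = (1, 0), H = (0, 1).
1. B is the midpoint of HD ⇒ B = (1/2, 1/2)
2. U lies on line HB with HU:UB = 1:3 ⇒ U = (1/8, 7/8)
3. N is the midpoint of DB ⇒ N = (3/4, 1/4)
4. C is the centroid of triangle JUN ⇒ C = (7/24, 3/8)
5. A is where the line through U parallel to CB meets line CN ⇒ A = (-19/48, 9/16)
6. P is where the line through H parallel to JD meets line JA ⇒ P = (-19/27, 1)
2·[PBA] = -161/432, 2·[ACD] = -1/8
[PBA]:[ACD] = -161/432:-1/8 = 161/54

[PBA]:[ACD] = 161/54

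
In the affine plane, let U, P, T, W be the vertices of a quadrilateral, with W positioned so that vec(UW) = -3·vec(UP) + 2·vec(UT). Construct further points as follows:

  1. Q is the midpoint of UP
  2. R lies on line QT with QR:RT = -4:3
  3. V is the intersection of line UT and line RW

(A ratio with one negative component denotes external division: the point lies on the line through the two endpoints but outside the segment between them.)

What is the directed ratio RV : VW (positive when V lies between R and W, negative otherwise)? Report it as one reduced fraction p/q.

RV:VW = -1/2

Work in coordinates with U = (0, 0), P = (1, 0), T = (0, 1), W = (-3, 2).
1. Q is the midpoint of UP ⇒ Q = (1/2, 0)
2. R lies on line QT with QR:RT = -4:3 ⇒ R = (-3/2, 4)
3. V is the intersection of line UT and line RW ⇒ V = (0, 6)
V = R + t·(W−R) with t = -1, so RV:VW = t:(1−t) = -1:2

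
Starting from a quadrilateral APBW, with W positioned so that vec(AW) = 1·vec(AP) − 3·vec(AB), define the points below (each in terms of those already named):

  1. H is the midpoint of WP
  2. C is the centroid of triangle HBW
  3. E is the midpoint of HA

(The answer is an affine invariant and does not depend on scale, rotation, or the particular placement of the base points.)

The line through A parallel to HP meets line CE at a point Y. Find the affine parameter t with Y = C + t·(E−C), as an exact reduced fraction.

t = 4

Set A = (0, 0), P = (1, 0), B = (0, 1), W = (1, -3); any affine frame gives the same invariant.
1. H is the midpoint of WP ⇒ H = (1, -3/2)
2. C is the centroid of triangle HBW ⇒ C = (2/3, -7/6)
3. E is the midpoint of HA ⇒ E = (1/2, -3/4)
through A parallel to HP: direction (0, 3/2); meets CE at Y = (0, 1/2)
Y = C + t·(E−C) with t = 4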